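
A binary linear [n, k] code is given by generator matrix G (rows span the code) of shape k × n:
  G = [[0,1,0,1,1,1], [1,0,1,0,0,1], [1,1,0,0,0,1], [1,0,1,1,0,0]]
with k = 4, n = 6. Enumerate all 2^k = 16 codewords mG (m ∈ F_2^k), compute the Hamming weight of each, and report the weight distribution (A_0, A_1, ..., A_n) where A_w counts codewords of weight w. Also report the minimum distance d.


Weight distribution: A_0 = 1, A_2 = 4, A_3 = 6, A_4 = 3, A_5 = 2. Minimum distance d = 2.

Enumerate all 2^4 = 16 messages m ∈ F_2^4.
For each, compute codeword c = mG in F_2^6, then tally its weight.
  m = 0000 → c = 000000, weight = 0.
  m = 1000 → c = 010111, weight = 4.
  m = 0100 → c = 101001, weight = 3.
  m = 1100 → c = 111110, weight = 5.
  m = 0010 → c = 110001, weight = 3.
  m = 1010 → c = 100110, weight = 3.
  m = 0110 → c = 011000, weight = 2.
  m = 1110 → c = 001111, weight = 4.
  m = 0001 → c = 101100, weight = 3.
  m = 1001 → c = 111011, weight = 5.
  m = 0101 → c = 000101, weight = 2.
  m = 1101 → c = 010010, weight = 2.
  m = 0011 → c = 011101, weight = 4.
  m = 1011 → c = 001010, weight = 2.
  m = 0111 → c = 110100, weight = 3.
  m = 1111 → c = 100011, weight = 3.
Tally weights:
  weight 0: 1 codewords.
  weight 2: 4 codewords.
  weight 3: 6 codewords.
  weight 4: 3 codewords.
  weight 5: 2 codewords.
Minimum distance d = smallest w > 0 with A_w > 0 = 2.
Sanity: Σ A_w = 16 = 2^4 = 16 ✓.


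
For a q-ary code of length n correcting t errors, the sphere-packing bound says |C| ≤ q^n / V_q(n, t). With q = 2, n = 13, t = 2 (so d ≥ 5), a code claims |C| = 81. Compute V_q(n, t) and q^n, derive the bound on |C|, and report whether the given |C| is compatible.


V_q(n, t) = 92, q^n = 8192, Hamming bound = 89, |C| = 81 ≤ bound (satisfied).

Step 1: Compute V_q(n, t) = Σ_{j=0}^2 C(n, j) (q−1)^j.
  j = 0: C(13,0)·(1)^0 = 1·1 = 1.
  j = 1: C(13,1)·(1)^1 = 13·1 = 13.
  j = 2: C(13,2)·(1)^2 = 78·1 = 78.
  V_q(n, t) = 1 + 13 + 78 = 92.
Step 2: q^n = 2^13 = 8192.
Step 3: Hamming bound ⌊q^n / V_q(n,t)⌋ = ⌊8192/92⌋ = 89.
Step 4: Compare |C| = 81 to 89: satisfied.
The claimed |C| lies below the Hamming bound.


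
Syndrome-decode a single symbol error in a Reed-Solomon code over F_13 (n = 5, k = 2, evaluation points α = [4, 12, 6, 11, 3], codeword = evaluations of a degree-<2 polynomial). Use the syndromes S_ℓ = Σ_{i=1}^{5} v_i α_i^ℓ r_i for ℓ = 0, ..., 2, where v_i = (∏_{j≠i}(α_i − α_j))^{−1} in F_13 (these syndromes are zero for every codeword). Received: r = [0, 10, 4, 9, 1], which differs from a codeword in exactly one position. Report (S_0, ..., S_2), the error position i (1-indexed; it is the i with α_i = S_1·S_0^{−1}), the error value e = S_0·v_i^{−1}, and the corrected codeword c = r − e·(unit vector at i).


S = (10, 1, 4), error at position 1, error magnitude e = 11, c = [2, 10, 4, 9, 1].

Step 1: column multipliers v_i = (∏_{j≠i}(α_i − α_j))^{−1} mod 13.
  i = 1 (α = 4): (4−12)(4−6)(4−11)(4−3) = (−8)·(−2)·(−7)·1 = −112 ≡ 5, so v_1 = 5^{−1} = 8 (mod 13).
  i = 2 (α = 12): (12−4)(12−6)(12−11)(12−3) = 8·6·1·9 = 432 ≡ 3, so v_2 = 3^{−1} = 9 (mod 13).
  i = 3 (α = 6): (6−4)(6−12)(6−11)(6−3) = 2·(−6)·(−5)·3 = 180 ≡ 11, so v_3 = 11^{−1} = 6 (mod 13).
  i = 4 (α = 11): (11−4)(11−12)(11−6)(11−3) = 7·(−1)·5·8 = −280 ≡ 6, so v_4 = 6^{−1} = 11 (mod 13).
  i = 5 (α = 3): (3−4)(3−12)(3−6)(3−11) = (−1)·(−9)·(−3)·(−8) = 216 ≡ 8, so v_5 = 8^{−1} = 5 (mod 13).
  v = [8, 9, 6, 11, 5].
Step 2: syndromes of r = [0, 10, 4, 9, 1] (all sums mod 13).
  S_0 = Σ v_i r_i = 8·0 + 9·10 + 6·4 + 11·9 + 5·1 = 218 ≡ 10.
  S_1 = Σ v_i α_i r_i = 8·4·0 + 9·12·10 + 6·6·4 + 11·11·9 + 5·3·1 = 2328 ≡ 1.
  α_i^2 mod 13 = [3, 1, 10, 4, 9].
  S_2 = Σ v_i α_i^2 r_i = 8·3·0 + 9·1·10 + 6·10·4 + 11·4·9 + 5·9·1 = 771 ≡ 4.
  S = (10, 1, 4) ≠ 0, so r is not a codeword (an error is present).
Step 3: locate the error. For a single error e at position i, S_ℓ = v_i·e·α_i^ℓ, so α_err = S_1/S_0.
  S_0^{−1} = 10^{−1} = 4 (mod 13), so α_err = 1·4 = 4 ≡ 4 = α_1. Error position i = 1.
  Consistency check: S_2/S_1 = 4·1 = 4 ≡ 4 = α_err ✓ (single-error assumption holds).
Step 4: error magnitude e = S_0/v_1 = S_0·∏_{j≠1}(α_1 − α_j) = 10·5 = 50 ≡ 11 (mod 13).
Step 5: correct position 1: c_1 = r_1 − e = 0 − 11 ≡ 2 (mod 13). Hence c = [2, 10, 4, 9, 1].
  Check: interpolating c through the α_i gives m(x) = 11 + 1·x (degree < 2) with m(α_i) = c_i for every i, so c is indeed a codeword.


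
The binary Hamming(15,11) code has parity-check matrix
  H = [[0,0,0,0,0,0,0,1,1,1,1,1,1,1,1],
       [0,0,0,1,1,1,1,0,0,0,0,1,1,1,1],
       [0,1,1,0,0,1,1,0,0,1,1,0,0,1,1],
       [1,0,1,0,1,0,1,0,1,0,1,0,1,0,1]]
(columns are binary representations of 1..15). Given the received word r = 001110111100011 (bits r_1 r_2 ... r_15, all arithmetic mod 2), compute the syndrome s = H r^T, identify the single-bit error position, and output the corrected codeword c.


s = (1, 1, 1, 1)^T, error position = 15, corrected codeword c = 001110111100010

Compute s = H r^T mod 2 one row at a time:
  s_1 = 1 + 1 + 1 + 0 + 0 + 0 + 1 + 1 = 5 ≡ 1 (mod 2).
  s_2 = 1 + 1 + 0 + 1 + 0 + 0 + 1 + 1 = 5 ≡ 1 (mod 2).
  s_3 = 0 + 1 + 0 + 1 + 1 + 0 + 1 + 1 = 5 ≡ 1 (mod 2).
  s_4 = 0 + 1 + 1 + 1 + 1 + 0 + 0 + 1 = 5 ≡ 1 (mod 2).
s = (1, 1, 1, 1)^T — this equals column 15 of H (binary 1111), so error is at position 15.
Correct: flip bit 15 of r = 001110111100011 to get c = 001110111100010.


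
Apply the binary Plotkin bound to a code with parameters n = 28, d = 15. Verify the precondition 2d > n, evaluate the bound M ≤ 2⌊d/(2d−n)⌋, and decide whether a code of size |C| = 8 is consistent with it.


Plotkin bound M ≤ 14; given |C| = 8 ≤ bound (satisfied).

Check applicability: 2d = 30, n = 28.
2d − n = 2 > 0, so Plotkin applies.
Compute d/(2d−n) = 15/2 ≈ 7.5000.
⌊d/(2d−n)⌋ = 7.
Plotkin bound: M ≤ 2·7 = 14.
Given |C| = 8, check: satisfied.
This |C| is below the Plotkin bound.


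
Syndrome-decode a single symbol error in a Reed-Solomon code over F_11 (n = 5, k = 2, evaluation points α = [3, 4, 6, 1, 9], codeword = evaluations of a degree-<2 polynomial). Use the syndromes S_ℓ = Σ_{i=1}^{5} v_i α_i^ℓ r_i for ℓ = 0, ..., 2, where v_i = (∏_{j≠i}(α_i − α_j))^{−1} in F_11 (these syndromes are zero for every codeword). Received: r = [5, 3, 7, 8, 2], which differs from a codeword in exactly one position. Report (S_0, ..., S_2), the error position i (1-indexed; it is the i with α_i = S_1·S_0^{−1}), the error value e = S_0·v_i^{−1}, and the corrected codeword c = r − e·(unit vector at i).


S = (6, 7, 10), error at position 1, error magnitude e = 4, c = [1, 3, 7, 8, 2].

Step 1: column multipliers v_i = (∏_{j≠i}(α_i − α_j))^{−1} mod 11.
  i = 1 (α = 3): (3−4)(3−6)(3−1)(3−9) = (−1)·(−3)·2·(−6) = −36 ≡ 8, so v_1 = 8^{−1} = 7 (mod 11).
  i = 2 (α = 4): (4−3)(4−6)(4−1)(4−9) = 1·(−2)·3·(−5) = 30 ≡ 8, so v_2 = 8^{−1} = 7 (mod 11).
  i = 3 (α = 6): (6−3)(6−4)(6−1)(6−9) = 3·2·5·(−3) = −90 ≡ 9, so v_3 = 9^{−1} = 5 (mod 11).
  i = 4 (α = 1): (1−3)(1−4)(1−6)(1−9) = (−2)·(−3)·(−5)·(−8) = 240 ≡ 9, so v_4 = 9^{−1} = 5 (mod 11).
  i = 5 (α = 9): (9−3)(9−4)(9−6)(9−1) = 6·5·3·8 = 720 ≡ 5, so v_5 = 5^{−1} = 9 (mod 11).
  v = [7, 7, 5, 5, 9].
Step 2: syndromes of r = [5, 3, 7, 8, 2] (all sums mod 11).
  S_0 = Σ v_i r_i = 7·5 + 7·3 + 5·7 + 5·8 + 9·2 = 149 ≡ 6.
  S_1 = Σ v_i α_i r_i = 7·3·5 + 7·4·3 + 5·6·7 + 5·1·8 + 9·9·2 = 601 ≡ 7.
  α_i^2 mod 11 = [9, 5, 3, 1, 4].
  S_2 = Σ v_i α_i^2 r_i = 7·9·5 + 7·5·3 + 5·3·7 + 5·1·8 + 9·4·2 = 637 ≡ 10.
  S = (6, 7, 10) ≠ 0, so r is not a codeword (an error is present).
Step 3: locate the error. For a single error e at position i, S_ℓ = v_i·e·α_i^ℓ, so α_err = S_1/S_0.
  S_0^{−1} = 6^{−1} = 2 (mod 11), so α_err = 7·2 = 14 ≡ 3 = α_1. Error position i = 1.
  Consistency check: S_2/S_1 = 10·8 = 80 ≡ 3 = α_err ✓ (single-error assumption holds).
Step 4: error magnitude e = S_0/v_1 = S_0·∏_{j≠1}(α_1 − α_j) = 6·8 = 48 ≡ 4 (mod 11).
Step 5: correct position 1: c_1 = r_1 − e = 5 − 4 ≡ 1 (mod 11). Hence c = [1, 3, 7, 8, 2].
  Check: interpolating c through the α_i gives m(x) = 6 + 2·x (degree < 2) with m(α_i) = c_i for every i, so c is indeed a codeword.


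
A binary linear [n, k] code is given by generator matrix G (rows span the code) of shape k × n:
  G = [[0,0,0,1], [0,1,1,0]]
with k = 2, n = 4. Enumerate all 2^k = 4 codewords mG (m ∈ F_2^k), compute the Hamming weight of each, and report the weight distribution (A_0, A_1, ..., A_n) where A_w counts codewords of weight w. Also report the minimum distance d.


Weight distribution: A_0 = 1, A_1 = 1, A_2 = 1, A_3 = 1. Minimum distance d = 1.

Enumerate all 2^2 = 4 messages m ∈ F_2^2.
For each, compute codeword c = mG in F_2^4, then tally its weight.
  m = 00 → c = 0000, weight = 0.
  m = 10 → c = 0001, weight = 1.
  m = 01 → c = 0110, weight = 2.
  m = 11 → c = 0111, weight = 3.
Tally weights:
  weight 0: 1 codewords.
  weight 1: 1 codewords.
  weight 2: 1 codewords.
  weight 3: 1 codewords.
Minimum distance d = smallest w > 0 with A_w > 0 = 1.
Sanity: Σ A_w = 4 = 2^2 = 4 ✓.


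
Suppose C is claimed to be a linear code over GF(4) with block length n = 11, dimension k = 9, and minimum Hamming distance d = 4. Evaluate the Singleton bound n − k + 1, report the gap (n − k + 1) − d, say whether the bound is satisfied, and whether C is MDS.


Singleton RHS = n − k + 1 = 3, slack = -1, bound violated (no such code; not MDS).

Singleton bound: d ≤ n − k + 1.
Here n = 11, k = 9, so n − k + 1 = 3.
Given d = 4, check d ≤ 3: NO.
Slack = (n − k + 1) − d = -1.
The slack is negative: d = 4 exceeds n − k + 1 = 3 by 1, so the Singleton bound is violated and no linear [11, 9, 4]_4 code can exist. In particular it is not MDS (MDS requires d = n − k + 1 exactly).
Description: the claimed parameters are [11, 9, 4]_4; such a code would be impossible (violates the Singleton bound).


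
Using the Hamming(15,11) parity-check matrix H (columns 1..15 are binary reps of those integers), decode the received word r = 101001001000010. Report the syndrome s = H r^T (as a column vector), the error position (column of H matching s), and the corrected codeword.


s = (0, 0, 1, 1)^T, error position = 3, corrected codeword c = 100001001000010

Compute s = H r^T mod 2 one row at a time:
  s_1 = 0 + 1 + 0 + 0 + 0 + 0 + 1 + 0 = 2 ≡ 0 (mod 2).
  s_2 = 0 + 0 + 1 + 0 + 0 + 0 + 1 + 0 = 2 ≡ 0 (mod 2).
  s_3 = 0 + 1 + 1 + 0 + 0 + 0 + 1 + 0 = 3 ≡ 1 (mod 2).
  s_4 = 1 + 1 + 0 + 0 + 1 + 0 + 0 + 0 = 3 ≡ 1 (mod 2).
s = (0, 0, 1, 1)^T — this equals column 3 of H (binary 0011), so error is at position 3.
Correct: flip bit 3 of r = 101001001000010 to get c = 100001001000010.


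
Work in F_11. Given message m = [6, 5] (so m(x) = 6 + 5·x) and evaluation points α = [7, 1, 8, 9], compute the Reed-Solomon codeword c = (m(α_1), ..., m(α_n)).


c = [8, 0, 2, 7]

Message polynomial: m(x) = 6 + 5·x (mod 11).
For each evaluation point α_i, compute m(α_i) mod 11:
  α_1 = 7: Horner steps 5 → 8, so m(7) = 8.
  α_2 = 1: Horner steps 5 → 0, so m(1) = 0.
  α_3 = 8: Horner steps 5 → 2, so m(8) = 2.
  α_4 = 9: Horner steps 5 → 7, so m(9) = 7.
Codeword c = [8, 0, 2, 7] ∈ F_11^4.


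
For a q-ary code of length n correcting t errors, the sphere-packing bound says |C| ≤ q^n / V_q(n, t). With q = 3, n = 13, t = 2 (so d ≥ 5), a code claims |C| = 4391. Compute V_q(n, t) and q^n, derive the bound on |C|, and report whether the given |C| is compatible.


V_q(n, t) = 339, q^n = 1594323, Hamming bound = 4703, |C| = 4391 ≤ bound (satisfied).

Step 1: Compute V_q(n, t) = Σ_{j=0}^2 C(n, j) (q−1)^j.
  j = 0: C(13,0)·(2)^0 = 1·1 = 1.
  j = 1: C(13,1)·(2)^1 = 13·2 = 26.
  j = 2: C(13,2)·(2)^2 = 78·4 = 312.
  V_q(n, t) = 1 + 26 + 312 = 339.
Step 2: q^n = 3^13 = 1594323.
Step 3: Hamming bound ⌊q^n / V_q(n,t)⌋ = ⌊1594323/339⌋ = 4703.
Step 4: Compare |C| = 4391 to 4703: satisfied.
The claimed |C| lies below the Hamming bound.


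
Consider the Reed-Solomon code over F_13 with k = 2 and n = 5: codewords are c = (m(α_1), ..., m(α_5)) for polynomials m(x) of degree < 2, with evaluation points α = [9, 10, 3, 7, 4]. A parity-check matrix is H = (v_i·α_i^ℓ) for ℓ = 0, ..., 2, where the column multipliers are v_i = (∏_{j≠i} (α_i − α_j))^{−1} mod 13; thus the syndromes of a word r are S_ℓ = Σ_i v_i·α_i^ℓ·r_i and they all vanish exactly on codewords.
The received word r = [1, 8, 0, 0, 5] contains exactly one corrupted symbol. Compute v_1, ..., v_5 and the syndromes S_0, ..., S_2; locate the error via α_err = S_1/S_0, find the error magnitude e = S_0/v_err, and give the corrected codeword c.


S = (11, 7, 8), error at position 3, error magnitude e = 2, c = [1, 8, 11, 0, 5].

Step 1: column multipliers v_i = (∏_{j≠i}(α_i − α_j))^{−1} mod 13.
  i = 1 (α = 9): (9−10)(9−3)(9−7)(9−4) = (−1)·6·2·5 = −60 ≡ 5, so v_1 = 5^{−1} = 8 (mod 13).
  i = 2 (α = 10): (10−9)(10−3)(10−7)(10−4) = 1·7·3·6 = 126 ≡ 9, so v_2 = 9^{−1} = 3 (mod 13).
  i = 3 (α = 3): (3−9)(3−10)(3−7)(3−4) = (−6)·(−7)·(−4)·(−1) = 168 ≡ 12, so v_3 = 12^{−1} = 12 (mod 13).
  i = 4 (α = 7): (7−9)(7−10)(7−3)(7−4) = (−2)·(−3)·4·3 = 72 ≡ 7, so v_4 = 7^{−1} = 2 (mod 13).
  i = 5 (α = 4): (4−9)(4−10)(4−3)(4−7) = (−5)·(−6)·1·(−3) = −90 ≡ 1, so v_5 = 1^{−1} = 1 (mod 13).
  v = [8, 3, 12, 2, 1].
Step 2: syndromes of r = [1, 8, 0, 0, 5] (all sums mod 13).
  S_0 = Σ v_i r_i = 8·1 + 3·8 + 12·0 + 2·0 + 1·5 = 37 ≡ 11.
  S_1 = Σ v_i α_i r_i = 8·9·1 + 3·10·8 + 12·3·0 + 2·7·0 + 1·4·5 = 332 ≡ 7.
  α_i^2 mod 13 = [3, 9, 9, 10, 3].
  S_2 = Σ v_i α_i^2 r_i = 8·3·1 + 3·9·8 + 12·9·0 + 2·10·0 + 1·3·5 = 255 ≡ 8.
  S = (11, 7, 8) ≠ 0, so r is not a codeword (an error is present).
Step 3: locate the error. For a single error e at position i, S_ℓ = v_i·e·α_i^ℓ, so α_err = S_1/S_0.
  S_0^{−1} = 11^{−1} = 6 (mod 13), so α_err = 7·6 = 42 ≡ 3 = α_3. Error position i = 3.
  Consistency check: S_2/S_1 = 8·2 = 16 ≡ 3 = α_err ✓ (single-error assumption holds).
Step 4: error magnitude e = S_0/v_3 = S_0·∏_{j≠3}(α_3 − α_j) = 11·12 = 132 ≡ 2 (mod 13).
Step 5: correct position 3: c_3 = r_3 − e = 0 − 2 ≡ 11 (mod 13). Hence c = [1, 8, 11, 0, 5].
  Check: interpolating c through the α_i gives m(x) = 3 + 7·x (degree < 2) with m(α_i) = c_i for every i, so c is indeed a codeword.


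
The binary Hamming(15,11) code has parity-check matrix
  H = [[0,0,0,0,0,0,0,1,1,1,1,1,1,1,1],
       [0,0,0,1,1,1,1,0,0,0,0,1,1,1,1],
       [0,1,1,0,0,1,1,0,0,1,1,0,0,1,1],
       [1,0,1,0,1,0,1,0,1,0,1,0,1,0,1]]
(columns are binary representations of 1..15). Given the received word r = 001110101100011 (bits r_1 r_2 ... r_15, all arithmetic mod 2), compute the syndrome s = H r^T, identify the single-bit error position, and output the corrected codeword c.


s = (0, 1, 1, 1)^T, error position = 7, corrected codeword c = 001110001100011

Compute s = H r^T mod 2 one row at a time:
  s_1 = 0 + 1 + 1 + 0 + 0 + 0 + 1 + 1 = 4 ≡ 0 (mod 2).
  s_2 = 1 + 1 + 0 + 1 + 0 + 0 + 1 + 1 = 5 ≡ 1 (mod 2).
  s_3 = 0 + 1 + 0 + 1 + 1 + 0 + 1 + 1 = 5 ≡ 1 (mod 2).
  s_4 = 0 + 1 + 1 + 1 + 1 + 0 + 0 + 1 = 5 ≡ 1 (mod 2).
s = (0, 1, 1, 1)^T — this equals column 7 of H (binary 0111), so error is at position 7.
Correct: flip bit 7 of r = 001110101100011 to get c = 001110001100011.


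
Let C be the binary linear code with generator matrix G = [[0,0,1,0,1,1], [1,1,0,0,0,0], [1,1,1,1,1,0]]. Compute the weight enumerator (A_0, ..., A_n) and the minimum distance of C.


Weight distribution: A_0 = 1, A_2 = 2, A_3 = 2, A_4 = 1, A_5 = 2. Minimum distance d = 2.

Enumerate all 2^3 = 8 messages m ∈ F_2^3.
For each, compute codeword c = mG in F_2^6, then tally its weight.
  m = 000 → c = 000000, weight = 0.
  m = 100 → c = 001011, weight = 3.
  m = 010 → c = 110000, weight = 2.
  m = 110 → c = 111011, weight = 5.
  m = 001 → c = 111110, weight = 5.
  m = 101 → c = 110101, weight = 4.
  m = 011 → c = 001110, weight = 3.
  m = 111 → c = 000101, weight = 2.
Tally weights:
  weight 0: 1 codewords.
  weight 2: 2 codewords.
  weight 3: 2 codewords.
  weight 4: 1 codewords.
  weight 5: 2 codewords.
Minimum distance d = smallest w > 0 with A_w > 0 = 2.
Sanity: Σ A_w = 8 = 2^3 = 8 ✓.


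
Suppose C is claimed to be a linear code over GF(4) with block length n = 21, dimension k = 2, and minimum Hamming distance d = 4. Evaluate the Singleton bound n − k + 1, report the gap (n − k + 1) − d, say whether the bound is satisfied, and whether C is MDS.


Singleton RHS = n − k + 1 = 20, slack = 16, bound satisfied, not MDS.

Singleton bound: d ≤ n − k + 1.
Here n = 21, k = 2, so n − k + 1 = 20.
Given d = 4, check d ≤ 20: YES.
Slack = (n − k + 1) − d = 16.
The code is NOT MDS (slack = 16 > 0).
Description: the claimed parameters are [21, 2, 4]_4; such a code would be non-MDS.


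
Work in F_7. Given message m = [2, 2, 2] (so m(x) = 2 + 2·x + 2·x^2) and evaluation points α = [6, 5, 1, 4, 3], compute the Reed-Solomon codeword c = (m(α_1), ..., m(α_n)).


c = [2, 6, 6, 0, 5]

Message polynomial: m(x) = 2 + 2·x + 2·x^2 (mod 7).
For each evaluation point α_i, compute m(α_i) mod 7:
  α_1 = 6: Horner steps 2 → 0 → 2, so m(6) = 2.
  α_2 = 5: Horner steps 2 → 5 → 6, so m(5) = 6.
  α_3 = 1: Horner steps 2 → 4 → 6, so m(1) = 6.
  α_4 = 4: Horner steps 2 → 3 → 0, so m(4) = 0.
  α_5 = 3: Horner steps 2 → 1 → 5, so m(3) = 5.
Codeword c = [2, 6, 6, 0, 5] ∈ F_7^5.


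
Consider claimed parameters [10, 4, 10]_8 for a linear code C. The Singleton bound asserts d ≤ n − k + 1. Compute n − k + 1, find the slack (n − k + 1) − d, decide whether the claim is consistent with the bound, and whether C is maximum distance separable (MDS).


Singleton RHS = n − k + 1 = 7, slack = -3, bound violated (no such code; not MDS).

Singleton bound: d ≤ n − k + 1.
Here n = 10, k = 4, so n − k + 1 = 7.
Given d = 10, check d ≤ 7: NO.
Slack = (n − k + 1) − d = -3.
The slack is negative: d = 10 exceeds n − k + 1 = 7 by 3, so the Singleton bound is violated and no linear [10, 4, 10]_8 code can exist. In particular it is not MDS (MDS requires d = n − k + 1 exactly).
Description: the claimed parameters are [10, 4, 10]_8; such a code would be impossible (violates the Singleton bound).


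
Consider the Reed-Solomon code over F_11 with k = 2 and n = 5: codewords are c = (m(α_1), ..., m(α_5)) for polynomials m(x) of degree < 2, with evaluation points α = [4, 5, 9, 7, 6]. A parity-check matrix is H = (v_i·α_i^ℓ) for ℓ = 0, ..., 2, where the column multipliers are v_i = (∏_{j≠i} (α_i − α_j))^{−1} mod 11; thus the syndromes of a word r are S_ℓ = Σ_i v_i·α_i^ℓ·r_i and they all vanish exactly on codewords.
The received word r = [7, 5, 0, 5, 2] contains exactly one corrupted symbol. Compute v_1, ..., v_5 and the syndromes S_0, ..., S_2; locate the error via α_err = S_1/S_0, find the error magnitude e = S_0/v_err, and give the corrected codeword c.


S = (2, 10, 6), error at position 2, error magnitude e = 6, c = [7, 10, 0, 5, 2].

Step 1: column multipliers v_i = (∏_{j≠i}(α_i − α_j))^{−1} mod 11.
  i = 1 (α = 4): (4−5)(4−9)(4−7)(4−6) = (−1)·(−5)·(−3)·(−2) = 30 ≡ 8, so v_1 = 8^{−1} = 7 (mod 11).
  i = 2 (α = 5): (5−4)(5−9)(5−7)(5−6) = 1·(−4)·(−2)·(−1) = −8 ≡ 3, so v_2 = 3^{−1} = 4 (mod 11).
  i = 3 (α = 9): (9−4)(9−5)(9−7)(9−6) = 5·4·2·3 = 120 ≡ 10, so v_3 = 10^{−1} = 10 (mod 11).
  i = 4 (α = 7): (7−4)(7−5)(7−9)(7−6) = 3·2·(−2)·1 = −12 ≡ 10, so v_4 = 10^{−1} = 10 (mod 11).
  i = 5 (α = 6): (6−4)(6−5)(6−9)(6−7) = 2·1·(−3)·(−1) = 6 ≡ 6, so v_5 = 6^{−1} = 2 (mod 11).
  v = [7, 4, 10, 10, 2].
Step 2: syndromes of r = [7, 5, 0, 5, 2] (all sums mod 11).
  S_0 = Σ v_i r_i = 7·7 + 4·5 + 10·0 + 10·5 + 2·2 = 123 ≡ 2.
  S_1 = Σ v_i α_i r_i = 7·4·7 + 4·5·5 + 10·9·0 + 10·7·5 + 2·6·2 = 670 ≡ 10.
  α_i^2 mod 11 = [5, 3, 4, 5, 3].
  S_2 = Σ v_i α_i^2 r_i = 7·5·7 + 4·3·5 + 10·4·0 + 10·5·5 + 2·3·2 = 567 ≡ 6.
  S = (2, 10, 6) ≠ 0, so r is not a codeword (an error is present).
Step 3: locate the error. For a single error e at position i, S_ℓ = v_i·e·α_i^ℓ, so α_err = S_1/S_0.
  S_0^{−1} = 2^{−1} = 6 (mod 11), so α_err = 10·6 = 60 ≡ 5 = α_2. Error position i = 2.
  Consistency check: S_2/S_1 = 6·10 = 60 ≡ 5 = α_err ✓ (single-error assumption holds).
Step 4: error magnitude e = S_0/v_2 = S_0·∏_{j≠2}(α_2 − α_j) = 2·3 = 6 ≡ 6 (mod 11).
Step 5: correct position 2: c_2 = r_2 − e = 5 − 6 ≡ 10 (mod 11). Hence c = [7, 10, 0, 5, 2].
  Check: interpolating c through the α_i gives m(x) = 6 + 3·x (degree < 2) with m(α_i) = c_i for every i, so c is indeed a codeword.


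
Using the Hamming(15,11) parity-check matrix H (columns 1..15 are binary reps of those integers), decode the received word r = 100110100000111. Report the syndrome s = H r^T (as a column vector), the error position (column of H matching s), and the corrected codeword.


s = (1, 0, 1, 1)^T, error position = 11, corrected codeword c = 100110100010111

Compute s = H r^T mod 2 one row at a time:
  s_1 = 0 + 0 + 0 + 0 + 0 + 1 + 1 + 1 = 3 ≡ 1 (mod 2).
  s_2 = 1 + 1 + 0 + 1 + 0 + 1 + 1 + 1 = 6 ≡ 0 (mod 2).
  s_3 = 0 + 0 + 0 + 1 + 0 + 0 + 1 + 1 = 3 ≡ 1 (mod 2).
  s_4 = 1 + 0 + 1 + 1 + 0 + 0 + 1 + 1 = 5 ≡ 1 (mod 2).
s = (1, 0, 1, 1)^T — this equals column 11 of H (binary 1011), so error is at position 11.
Correct: flip bit 11 of r = 100110100000111 to get c = 100110100010111.


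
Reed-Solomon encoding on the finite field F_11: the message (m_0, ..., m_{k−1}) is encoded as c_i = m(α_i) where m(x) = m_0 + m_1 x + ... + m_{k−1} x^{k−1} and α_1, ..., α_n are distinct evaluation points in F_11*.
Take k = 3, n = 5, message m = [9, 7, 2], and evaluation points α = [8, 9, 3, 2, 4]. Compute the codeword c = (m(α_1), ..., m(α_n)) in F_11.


c = [6, 3, 4, 9, 3]

Message polynomial: m(x) = 9 + 7·x + 2·x^2 (mod 11).
For each evaluation point α_i, compute m(α_i) mod 11:
  α_1 = 8: Horner steps 2 → 1 → 6, so m(8) = 6.
  α_2 = 9: Horner steps 2 → 3 → 3, so m(9) = 3.
  α_3 = 3: Horner steps 2 → 2 → 4, so m(3) = 4.
  α_4 = 2: Horner steps 2 → 0 → 9, so m(2) = 9.
  α_5 = 4: Horner steps 2 → 4 → 3, so m(4) = 3.
Codeword c = [6, 3, 4, 9, 3] ∈ F_11^5.


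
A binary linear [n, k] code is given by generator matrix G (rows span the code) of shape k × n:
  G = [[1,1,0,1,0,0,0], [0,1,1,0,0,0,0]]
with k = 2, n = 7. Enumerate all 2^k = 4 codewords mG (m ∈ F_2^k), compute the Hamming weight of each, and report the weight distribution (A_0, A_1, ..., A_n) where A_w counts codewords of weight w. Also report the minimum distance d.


Weight distribution: A_0 = 1, A_2 = 1, A_3 = 2. Minimum distance d = 2.

Enumerate all 2^2 = 4 messages m ∈ F_2^2.
For each, compute codeword c = mG in F_2^7, then tally its weight.
  m = 00 → c = 0000000, weight = 0.
  m = 10 → c = 1101000, weight = 3.
  m = 01 → c = 0110000, weight = 2.
  m = 11 → c = 1011000, weight = 3.
Tally weights:
  weight 0: 1 codewords.
  weight 2: 1 codewords.
  weight 3: 2 codewords.
Minimum distance d = smallest w > 0 with A_w > 0 = 2.
Sanity: Σ A_w = 4 = 2^2 = 4 ✓.


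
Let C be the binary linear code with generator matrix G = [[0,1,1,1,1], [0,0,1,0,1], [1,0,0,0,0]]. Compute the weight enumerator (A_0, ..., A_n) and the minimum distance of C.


Weight distribution: A_0 = 1, A_1 = 1, A_2 = 2, A_3 = 2, A_4 = 1, A_5 = 1. Minimum distance d = 1.

Enumerate all 2^3 = 8 messages m ∈ F_2^3.
For each, compute codeword c = mG in F_2^5, then tally its weight.
  m = 000 → c = 00000, weight = 0.
  m = 100 → c = 01111, weight = 4.
  m = 010 → c = 00101, weight = 2.
  m = 110 → c = 01010, weight = 2.
  m = 001 → c = 10000, weight = 1.
  m = 101 → c = 11111, weight = 5.
  m = 011 → c = 10101, weight = 3.
  m = 111 → c = 11010, weight = 3.
Tally weights:
  weight 0: 1 codewords.
  weight 1: 1 codewords.
  weight 2: 2 codewords.
  weight 3: 2 codewords.
  weight 4: 1 codewords.
  weight 5: 1 codewords.
Minimum distance d = smallest w > 0 with A_w > 0 = 1.
Sanity: Σ A_w = 8 = 2^3 = 8 ✓.


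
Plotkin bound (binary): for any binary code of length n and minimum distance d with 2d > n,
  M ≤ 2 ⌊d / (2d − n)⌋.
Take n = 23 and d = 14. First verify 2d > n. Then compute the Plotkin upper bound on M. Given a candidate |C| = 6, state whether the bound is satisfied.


Plotkin bound M ≤ 4; given |C| = 6 > bound (violated).

Check applicability: 2d = 28, n = 23.
2d − n = 5 > 0, so Plotkin applies.
Compute d/(2d−n) = 14/5 ≈ 2.8000.
⌊d/(2d−n)⌋ = 2.
Plotkin bound: M ≤ 2·2 = 4.
Given |C| = 6, check: VIOLATED.
This |C| is above the Plotkin bound, so no binary code with n = 23, d = 14 and 6 codewords exists.


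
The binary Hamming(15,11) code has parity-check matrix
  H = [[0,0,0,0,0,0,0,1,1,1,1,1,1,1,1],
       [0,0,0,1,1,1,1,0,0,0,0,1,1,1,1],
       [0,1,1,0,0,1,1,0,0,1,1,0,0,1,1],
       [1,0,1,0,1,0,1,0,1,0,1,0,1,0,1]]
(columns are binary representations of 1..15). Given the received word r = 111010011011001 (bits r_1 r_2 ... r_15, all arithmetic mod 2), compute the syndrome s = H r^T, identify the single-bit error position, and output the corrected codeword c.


s = (1, 1, 0, 0)^T, error position = 12, corrected codeword c = 111010011010001

Compute s = H r^T mod 2 one row at a time:
  s_1 = 1 + 1 + 0 + 1 + 1 + 0 + 0 + 1 = 5 ≡ 1 (mod 2).
  s_2 = 0 + 1 + 0 + 0 + 1 + 0 + 0 + 1 = 3 ≡ 1 (mod 2).
  s_3 = 1 + 1 + 0 + 0 + 0 + 1 + 0 + 1 = 4 ≡ 0 (mod 2).
  s_4 = 1 + 1 + 1 + 0 + 1 + 1 + 0 + 1 = 6 ≡ 0 (mod 2).
s = (1, 1, 0, 0)^T — this equals column 12 of H (binary 1100), so error is at position 12.
Correct: flip bit 12 of r = 111010011011001 to get c = 111010011010001.


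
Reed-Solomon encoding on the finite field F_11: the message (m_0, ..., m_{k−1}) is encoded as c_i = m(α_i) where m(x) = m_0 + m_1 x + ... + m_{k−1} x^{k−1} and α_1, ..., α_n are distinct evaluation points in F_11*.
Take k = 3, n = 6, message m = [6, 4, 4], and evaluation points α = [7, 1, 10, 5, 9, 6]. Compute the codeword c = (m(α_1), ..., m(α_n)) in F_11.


c = [10, 3, 6, 5, 3, 9]

Message polynomial: m(x) = 6 + 4·x + 4·x^2 (mod 11).
For each evaluation point α_i, compute m(α_i) mod 11:
  α_1 = 7: Horner steps 4 → 10 → 10, so m(7) = 10.
  α_2 = 1: Horner steps 4 → 8 → 3, so m(1) = 3.
  α_3 = 10: Horner steps 4 → 0 → 6, so m(10) = 6.
  α_4 = 5: Horner steps 4 → 2 → 5, so m(5) = 5.
  α_5 = 9: Horner steps 4 → 7 → 3, so m(9) = 3.
  α_6 = 6: Horner steps 4 → 6 → 9, so m(6) = 9.
Codeword c = [10, 3, 6, 5, 3, 9] ∈ F_11^6.


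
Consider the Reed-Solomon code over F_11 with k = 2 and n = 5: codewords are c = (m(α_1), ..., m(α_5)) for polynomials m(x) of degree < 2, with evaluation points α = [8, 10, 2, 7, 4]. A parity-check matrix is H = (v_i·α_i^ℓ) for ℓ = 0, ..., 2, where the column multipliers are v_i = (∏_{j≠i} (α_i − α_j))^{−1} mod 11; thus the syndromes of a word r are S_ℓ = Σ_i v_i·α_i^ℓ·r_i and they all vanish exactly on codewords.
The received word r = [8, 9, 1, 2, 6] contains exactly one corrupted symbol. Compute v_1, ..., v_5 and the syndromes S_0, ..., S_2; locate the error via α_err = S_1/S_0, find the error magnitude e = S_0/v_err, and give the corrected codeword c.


S = (1, 2, 4), error at position 3, error magnitude e = 7, c = [8, 9, 5, 2, 6].

Step 1: column multipliers v_i = (∏_{j≠i}(α_i − α_j))^{−1} mod 11.
  i = 1 (α = 8): (8−10)(8−2)(8−7)(8−4) = (−2)·6·1·4 = −48 ≡ 7, so v_1 = 7^{−1} = 8 (mod 11).
  i = 2 (α = 10): (10−8)(10−2)(10−7)(10−4) = 2·8·3·6 = 288 ≡ 2, so v_2 = 2^{−1} = 6 (mod 11).
  i = 3 (α = 2): (2−8)(2−10)(2−7)(2−4) = (−6)·(−8)·(−5)·(−2) = 480 ≡ 7, so v_3 = 7^{−1} = 8 (mod 11).
  i = 4 (α = 7): (7−8)(7−10)(7−2)(7−4) = (−1)·(−3)·5·3 = 45 ≡ 1, so v_4 = 1^{−1} = 1 (mod 11).
  i = 5 (α = 4): (4−8)(4−10)(4−2)(4−7) = (−4)·(−6)·2·(−3) = −144 ≡ 10, so v_5 = 10^{−1} = 10 (mod 11).
  v = [8, 6, 8, 1, 10].
Step 2: syndromes of r = [8, 9, 1, 2, 6] (all sums mod 11).
  S_0 = Σ v_i r_i = 8·8 + 6·9 + 8·1 + 1·2 + 10·6 = 188 ≡ 1.
  S_1 = Σ v_i α_i r_i = 8·8·8 + 6·10·9 + 8·2·1 + 1·7·2 + 10·4·6 = 1322 ≡ 2.
  α_i^2 mod 11 = [9, 1, 4, 5, 5].
  S_2 = Σ v_i α_i^2 r_i = 8·9·8 + 6·1·9 + 8·4·1 + 1·5·2 + 10·5·6 = 972 ≡ 4.
  S = (1, 2, 4) ≠ 0, so r is not a codeword (an error is present).
Step 3: locate the error. For a single error e at position i, S_ℓ = v_i·e·α_i^ℓ, so α_err = S_1/S_0.
  S_0^{−1} = 1^{−1} = 1 (mod 11), so α_err = 2·1 = 2 ≡ 2 = α_3. Error position i = 3.
  Consistency check: S_2/S_1 = 4·6 = 24 ≡ 2 = α_err ✓ (single-error assumption holds).
Step 4: error magnitude e = S_0/v_3 = S_0·∏_{j≠3}(α_3 − α_j) = 1·7 = 7 ≡ 7 (mod 11).
Step 5: correct position 3: c_3 = r_3 − e = 1 − 7 ≡ 5 (mod 11). Hence c = [8, 9, 5, 2, 6].
  Check: interpolating c through the α_i gives m(x) = 4 + 6·x (degree < 2) with m(α_i) = c_i for every i, so c is indeed a codeword.


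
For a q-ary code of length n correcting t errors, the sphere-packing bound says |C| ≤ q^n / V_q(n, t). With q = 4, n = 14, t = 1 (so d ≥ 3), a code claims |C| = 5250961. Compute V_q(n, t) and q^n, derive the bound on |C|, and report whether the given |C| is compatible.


V_q(n, t) = 43, q^n = 268435456, Hamming bound = 6242685, |C| = 5250961 ≤ bound (satisfied).

Step 1: Compute V_q(n, t) = Σ_{j=0}^1 C(n, j) (q−1)^j.
  j = 0: C(14,0)·(3)^0 = 1·1 = 1.
  j = 1: C(14,1)·(3)^1 = 14·3 = 42.
  V_q(n, t) = 1 + 42 = 43.
Step 2: q^n = 4^14 = 268435456.
Step 3: Hamming bound ⌊q^n / V_q(n,t)⌋ = ⌊268435456/43⌋ = 6242685.
Step 4: Compare |C| = 5250961 to 6242685: satisfied.
The claimed |C| lies below the Hamming bound.


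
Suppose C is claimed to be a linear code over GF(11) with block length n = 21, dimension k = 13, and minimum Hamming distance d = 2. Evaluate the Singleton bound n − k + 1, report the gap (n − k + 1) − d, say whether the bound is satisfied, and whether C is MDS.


Singleton RHS = n − k + 1 = 9, slack = 7, bound satisfied, not MDS.

Singleton bound: d ≤ n − k + 1.
Here n = 21, k = 13, so n − k + 1 = 9.
Given d = 2, check d ≤ 9: YES.
Slack = (n − k + 1) − d = 7.
The code is NOT MDS (slack = 7 > 0).
Description: the claimed parameters are [21, 13, 2]_11; such a code would be non-MDS.


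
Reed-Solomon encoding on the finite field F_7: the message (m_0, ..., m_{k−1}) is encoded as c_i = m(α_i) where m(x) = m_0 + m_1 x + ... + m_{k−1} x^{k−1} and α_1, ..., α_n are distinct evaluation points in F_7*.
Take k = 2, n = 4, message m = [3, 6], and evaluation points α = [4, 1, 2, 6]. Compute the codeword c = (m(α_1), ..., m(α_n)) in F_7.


c = [6, 2, 1, 4]

Message polynomial: m(x) = 3 + 6·x (mod 7).
For each evaluation point α_i, compute m(α_i) mod 7:
  α_1 = 4: Horner steps 6 → 6, so m(4) = 6.
  α_2 = 1: Horner steps 6 → 2, so m(1) = 2.
  α_3 = 2: Horner steps 6 → 1, so m(2) = 1.
  α_4 = 6: Horner steps 6 → 4, so m(6) = 4.
Codeword c = [6, 2, 1, 4] ∈ F_7^4.


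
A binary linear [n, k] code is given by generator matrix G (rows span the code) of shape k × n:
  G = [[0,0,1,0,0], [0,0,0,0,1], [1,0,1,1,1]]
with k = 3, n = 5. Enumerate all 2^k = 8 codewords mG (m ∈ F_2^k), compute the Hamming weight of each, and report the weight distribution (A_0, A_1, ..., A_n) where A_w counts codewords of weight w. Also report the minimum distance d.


Weight distribution: A_0 = 1, A_1 = 2, A_2 = 2, A_3 = 2, A_4 = 1. Minimum distance d = 1.

Enumerate all 2^3 = 8 messages m ∈ F_2^3.
For each, compute codeword c = mG in F_2^5, then tally its weight.
  m = 000 → c = 00000, weight = 0.
  m = 100 → c = 00100, weight = 1.
  m = 010 → c = 00001, weight = 1.
  m = 110 → c = 00101, weight = 2.
  m = 001 → c = 10111, weight = 4.
  m = 101 → c = 10011, weight = 3.
  m = 011 → c = 10110, weight = 3.
  m = 111 → c = 10010, weight = 2.
Tally weights:
  weight 0: 1 codewords.
  weight 1: 2 codewords.
  weight 2: 2 codewords.
  weight 3: 2 codewords.
  weight 4: 1 codewords.
Minimum distance d = smallest w > 0 with A_w > 0 = 1.
Sanity: Σ A_w = 8 = 2^3 = 8 ✓.


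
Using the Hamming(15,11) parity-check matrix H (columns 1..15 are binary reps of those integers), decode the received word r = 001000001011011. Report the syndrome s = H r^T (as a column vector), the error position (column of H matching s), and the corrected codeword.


s = (1, 1, 0, 0)^T, error position = 12, corrected codeword c = 001000001010011

Compute s = H r^T mod 2 one row at a time:
  s_1 = 0 + 1 + 0 + 1 + 1 + 0 + 1 + 1 = 5 ≡ 1 (mod 2).
  s_2 = 0 + 0 + 0 + 0 + 1 + 0 + 1 + 1 = 3 ≡ 1 (mod 2).
  s_3 = 0 + 1 + 0 + 0 + 0 + 1 + 1 + 1 = 4 ≡ 0 (mod 2).
  s_4 = 0 + 1 + 0 + 0 + 1 + 1 + 0 + 1 = 4 ≡ 0 (mod 2).
s = (1, 1, 0, 0)^T — this equals column 12 of H (binary 1100), so error is at position 12.
Correct: flip bit 12 of r = 001000001011011 to get c = 001000001010011.


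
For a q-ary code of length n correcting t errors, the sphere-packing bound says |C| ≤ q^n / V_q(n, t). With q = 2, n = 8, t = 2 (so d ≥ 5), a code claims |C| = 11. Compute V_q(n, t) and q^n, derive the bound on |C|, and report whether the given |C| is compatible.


V_q(n, t) = 37, q^n = 256, Hamming bound = 6, |C| = 11 > bound (violated).

Step 1: Compute V_q(n, t) = Σ_{j=0}^2 C(n, j) (q−1)^j.
  j = 0: C(8,0)·(1)^0 = 1·1 = 1.
  j = 1: C(8,1)·(1)^1 = 8·1 = 8.
  j = 2: C(8,2)·(1)^2 = 28·1 = 28.
  V_q(n, t) = 1 + 8 + 28 = 37.
Step 2: q^n = 2^8 = 256.
Step 3: Hamming bound ⌊q^n / V_q(n,t)⌋ = ⌊256/37⌋ = 6.
Step 4: Compare |C| = 11 to 6: violated.
The claimed |C| lies above the Hamming bound, so no 2-ary code of length 8 with d ≥ 5 can have 11 codewords.


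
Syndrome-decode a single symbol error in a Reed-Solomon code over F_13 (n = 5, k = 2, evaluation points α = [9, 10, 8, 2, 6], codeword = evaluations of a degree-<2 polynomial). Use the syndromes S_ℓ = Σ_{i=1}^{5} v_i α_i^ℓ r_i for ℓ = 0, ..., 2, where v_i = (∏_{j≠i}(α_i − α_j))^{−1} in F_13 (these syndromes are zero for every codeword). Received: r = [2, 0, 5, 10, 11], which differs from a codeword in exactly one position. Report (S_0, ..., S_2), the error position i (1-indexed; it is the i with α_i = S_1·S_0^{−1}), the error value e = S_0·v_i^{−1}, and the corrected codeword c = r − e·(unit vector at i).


S = (12, 3, 4), error at position 2, error magnitude e = 1, c = [2, 12, 5, 10, 11].

Step 1: column multipliers v_i = (∏_{j≠i}(α_i − α_j))^{−1} mod 13.
  i = 1 (α = 9): (9−10)(9−8)(9−2)(9−6) = (−1)·1·7·3 = −21 ≡ 5, so v_1 = 5^{−1} = 8 (mod 13).
  i = 2 (α = 10): (10−9)(10−8)(10−2)(10−6) = 1·2·8·4 = 64 ≡ 12, so v_2 = 12^{−1} = 12 (mod 13).
  i = 3 (α = 8): (8−9)(8−10)(8−2)(8−6) = (−1)·(−2)·6·2 = 24 ≡ 11, so v_3 = 11^{−1} = 6 (mod 13).
  i = 4 (α = 2): (2−9)(2−10)(2−8)(2−6) = (−7)·(−8)·(−6)·(−4) = 1344 ≡ 5, so v_4 = 5^{−1} = 8 (mod 13).
  i = 5 (α = 6): (6−9)(6−10)(6−8)(6−2) = (−3)·(−4)·(−2)·4 = −96 ≡ 8, so v_5 = 8^{−1} = 5 (mod 13).
  v = [8, 12, 6, 8, 5].
Step 2: syndromes of r = [2, 0, 5, 10, 11] (all sums mod 13).
  S_0 = Σ v_i r_i = 8·2 + 12·0 + 6·5 + 8·10 + 5·11 = 181 ≡ 12.
  S_1 = Σ v_i α_i r_i = 8·9·2 + 12·10·0 + 6·8·5 + 8·2·10 + 5·6·11 = 874 ≡ 3.
  α_i^2 mod 13 = [3, 9, 12, 4, 10].
  S_2 = Σ v_i α_i^2 r_i = 8·3·2 + 12·9·0 + 6·12·5 + 8·4·10 + 5·10·11 = 1278 ≡ 4.
  S = (12, 3, 4) ≠ 0, so r is not a codeword (an error is present).
Step 3: locate the error. For a single error e at position i, S_ℓ = v_i·e·α_i^ℓ, so α_err = S_1/S_0.
  S_0^{−1} = 12^{−1} = 12 (mod 13), so α_err = 3·12 = 36 ≡ 10 = α_2. Error position i = 2.
  Consistency check: S_2/S_1 = 4·9 = 36 ≡ 10 = α_err ✓ (single-error assumption holds).
Step 4: error magnitude e = S_0/v_2 = S_0·∏_{j≠2}(α_2 − α_j) = 12·12 = 144 ≡ 1 (mod 13).
Step 5: correct position 2: c_2 = r_2 − e = 0 − 1 ≡ 12 (mod 13). Hence c = [2, 12, 5, 10, 11].
  Check: interpolating c through the α_i gives m(x) = 3 + 10·x (degree < 2) with m(α_i) = c_i for every i, so c is indeed a codeword.


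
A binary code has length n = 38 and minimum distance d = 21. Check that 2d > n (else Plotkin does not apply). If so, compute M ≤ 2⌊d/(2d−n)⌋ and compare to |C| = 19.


Plotkin bound M ≤ 10; given |C| = 19 > bound (violated).

Check applicability: 2d = 42, n = 38.
2d − n = 4 > 0, so Plotkin applies.
Compute d/(2d−n) = 21/4 ≈ 5.2500.
⌊d/(2d−n)⌋ = 5.
Plotkin bound: M ≤ 2·5 = 10.
Given |C| = 19, check: VIOLATED.
This |C| is above the Plotkin bound, so no binary code with n = 38, d = 21 and 19 codewords exists.


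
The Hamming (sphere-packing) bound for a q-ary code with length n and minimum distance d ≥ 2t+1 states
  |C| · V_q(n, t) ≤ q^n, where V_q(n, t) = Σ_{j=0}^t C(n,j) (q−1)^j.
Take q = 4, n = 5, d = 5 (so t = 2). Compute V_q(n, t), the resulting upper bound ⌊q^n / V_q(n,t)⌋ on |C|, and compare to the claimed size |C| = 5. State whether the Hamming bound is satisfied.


V_q(n, t) = 106, q^n = 1024, Hamming bound = 9, |C| = 5 ≤ bound (satisfied).

Step 1: Compute V_q(n, t) = Σ_{j=0}^2 C(n, j) (q−1)^j.
  j = 0: C(5,0)·(3)^0 = 1·1 = 1.
  j = 1: C(5,1)·(3)^1 = 5·3 = 15.
  j = 2: C(5,2)·(3)^2 = 10·9 = 90.
  V_q(n, t) = 1 + 15 + 90 = 106.
Step 2: q^n = 4^5 = 1024.
Step 3: Hamming bound ⌊q^n / V_q(n,t)⌋ = ⌊1024/106⌋ = 9.
Step 4: Compare |C| = 5 to 9: satisfied.
The claimed |C| lies below the Hamming bound.


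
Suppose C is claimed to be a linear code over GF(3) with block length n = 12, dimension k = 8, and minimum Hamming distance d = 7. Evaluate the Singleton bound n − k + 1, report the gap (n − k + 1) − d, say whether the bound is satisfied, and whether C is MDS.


Singleton RHS = n − k + 1 = 5, slack = -2, bound violated (no such code; not MDS).

Singleton bound: d ≤ n − k + 1.
Here n = 12, k = 8, so n − k + 1 = 5.
Given d = 7, check d ≤ 5: NO.
Slack = (n − k + 1) − d = -2.
The slack is negative: d = 7 exceeds n − k + 1 = 5 by 2, so the Singleton bound is violated and no linear [12, 8, 7]_3 code can exist. In particular it is not MDS (MDS requires d = n − k + 1 exactly).
Description: the claimed parameters are [12, 8, 7]_3; such a code would be impossible (violates the Singleton bound).


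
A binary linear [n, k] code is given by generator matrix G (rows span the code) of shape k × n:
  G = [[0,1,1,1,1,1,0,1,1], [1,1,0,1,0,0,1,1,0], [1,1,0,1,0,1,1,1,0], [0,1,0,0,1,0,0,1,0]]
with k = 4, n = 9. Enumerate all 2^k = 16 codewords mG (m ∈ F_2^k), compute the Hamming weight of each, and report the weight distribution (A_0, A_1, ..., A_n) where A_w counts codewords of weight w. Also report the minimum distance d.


Weight distribution: A_0 = 1, A_1 = 1, A_3 = 2, A_4 = 3, A_5 = 3, A_6 = 4, A_7 = 2. Minimum distance d = 1.

Enumerate all 2^4 = 16 messages m ∈ F_2^4.
For each, compute codeword c = mG in F_2^9, then tally its weight.
  m = 0000 → c = 000000000, weight = 0.
  m = 1000 → c = 011111011, weight = 7.
  m = 0100 → c = 110100110, weight = 5.
  m = 1100 → c = 101011101, weight = 6.
  m = 0010 → c = 110101110, weight = 6.
  m = 1010 → c = 101010101, weight = 5.
  m = 0110 → c = 000001000, weight = 1.
  m = 1110 → c = 011110011, weight = 6.
  m = 0001 → c = 010010010, weight = 3.
  m = 1001 → c = 001101001, weight = 4.
  m = 0101 → c = 100110100, weight = 4.
  m = 1101 → c = 111001111, weight = 7.
  m = 0011 → c = 100111100, weight = 5.
  m = 1011 → c = 111000111, weight = 6.
  m = 0111 → c = 010011010, weight = 4.
  m = 1111 → c = 001100001, weight = 3.
Tally weights:
  weight 0: 1 codewords.
  weight 1: 1 codewords.
  weight 3: 2 codewords.
  weight 4: 3 codewords.
  weight 5: 3 codewords.
  weight 6: 4 codewords.
  weight 7: 2 codewords.
Minimum distance d = smallest w > 0 with A_w > 0 = 1.
Sanity: Σ A_w = 16 = 2^4 = 16 ✓.
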